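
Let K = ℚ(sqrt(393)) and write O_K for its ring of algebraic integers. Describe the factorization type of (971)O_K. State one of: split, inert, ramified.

Since 393 ≡ 1 mod 4, the ring of integers is ℤ[(1+√393)/2] with discriminant 393.
disc(K) = 393 is not divisible by 971; 971 is unramified.
Euler's criterion: 393^485 mod 971 = 1. Thus (393|971) = 1.
(393/971) = 1, so 971 splits.

split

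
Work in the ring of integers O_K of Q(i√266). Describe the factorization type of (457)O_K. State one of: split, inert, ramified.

p splits

-266 mod 4 = 2, hence disc K = 4·(-266) = -1064 and O_K = ℤ[√-266].
Since gcd(457, -1064) = 1 the prime 457 does not ramify.
Euler's criterion: (-266)^228 mod 457 = 1. Thus (-266|457) = 1.
Legendre symbol 1 ⇒ 457 is split.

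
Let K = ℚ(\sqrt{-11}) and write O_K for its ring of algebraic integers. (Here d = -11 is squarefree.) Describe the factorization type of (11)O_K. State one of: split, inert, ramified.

d = -11 ≡ 1 (mod 4), so O_K = ℤ[(1+√-11)/2] and disc(K) = d = -11.
11 divides disc(K) = -11, so 11 ramifies.

11 is ramified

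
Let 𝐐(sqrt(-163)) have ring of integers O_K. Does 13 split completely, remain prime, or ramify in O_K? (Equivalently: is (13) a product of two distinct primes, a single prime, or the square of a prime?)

p is inert

d = -163 ≡ 1 (mod 4), so O_K = ℤ[(1+√-163)/2] and disc(K) = d = -163.
13 ∤ -163, so 13 is unramified.
Euler's criterion: (-163)^6 mod 13 = 12. Thus (-163|13) = -1.
(-163/13) = -1, so 13 is inert.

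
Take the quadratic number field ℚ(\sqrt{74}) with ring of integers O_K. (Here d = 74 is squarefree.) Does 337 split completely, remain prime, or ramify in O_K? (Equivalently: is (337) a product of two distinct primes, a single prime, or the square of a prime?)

split — (337) = 𝔭₁𝔭₂ with 𝔭₁ ≠ 𝔭₂

Since 74 ≢ 1 mod 4, the ring of integers is ℤ[√74] with discriminant 4·74 = 296.
disc(K) = 296 is not divisible by 337; 337 is unramified.
Euler's criterion: 74^168 mod 337 = 1. Thus (74|337) = 1.
Legendre symbol 1 ⇒ 337 is split.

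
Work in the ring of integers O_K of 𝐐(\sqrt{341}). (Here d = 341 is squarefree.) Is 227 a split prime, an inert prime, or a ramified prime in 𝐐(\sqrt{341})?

341 mod 4 = 1, hence disc K = 341 and O_K = ℤ[(1+√341)/2].
227 ∤ 341, so 227 is unramified.
Legendre symbol by Euler's criterion: (341/227) ≡ 341^113 ≡ 226 (mod 227), i.e. (341/227) = -1.
Legendre symbol -1 ⇒ 227 is inert.

inert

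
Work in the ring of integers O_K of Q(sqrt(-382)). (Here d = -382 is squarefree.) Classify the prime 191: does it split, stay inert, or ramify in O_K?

ramifies in O_K

d = -382 ≡ 2 (mod 4), so O_K = ℤ[√-382] and disc(K) = 4d = -1528.
191 divides disc(K) = -1528, so 191 ramifies.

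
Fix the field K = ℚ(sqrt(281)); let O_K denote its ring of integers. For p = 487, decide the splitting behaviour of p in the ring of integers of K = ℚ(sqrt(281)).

inert — (487) stays prime in O_K

Since 281 ≡ 1 mod 4, the ring of integers is ℤ[(1+√281)/2] with discriminant 281.
Since gcd(487, 281) = 1 the prime 487 does not ramify.
Euler's criterion: 281^243 mod 487 = 486. Thus (281|487) = -1.
d is a non-residue mod p, hence 487 remains inert in O_K.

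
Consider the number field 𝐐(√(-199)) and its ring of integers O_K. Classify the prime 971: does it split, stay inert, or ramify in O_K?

d = -199 ≡ 1 (mod 4), so O_K = ℤ[(1+√-199)/2] and disc(K) = d = -199.
Since gcd(971, -199) = 1 the prime 971 does not ramify.
(-199/971) = 772^485 mod 971 = 1, giving Legendre symbol 1.
d is a quadratic residue mod p, hence 971 splits in O_K.

p splits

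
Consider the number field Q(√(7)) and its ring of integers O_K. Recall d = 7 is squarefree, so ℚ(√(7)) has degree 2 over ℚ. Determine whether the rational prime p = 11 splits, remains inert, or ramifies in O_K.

7 mod 4 = 3, hence disc K = 4·7 = 28 and O_K = ℤ[√7].
11 ∤ 28, so 11 is unramified.
(7/11) = 7^5 mod 11 = 10, giving Legendre symbol -1.
Legendre symbol -1 ⇒ 11 is inert.

remains prime (inert)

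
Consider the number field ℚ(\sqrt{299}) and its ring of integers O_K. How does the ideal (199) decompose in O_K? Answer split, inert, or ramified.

d = 299 ≡ 3 (mod 4), so O_K = ℤ[√299] and disc(K) = 4d = 1196.
disc(K) = 1196 is not divisible by 199; 199 is unramified.
(299/199) = 100^99 mod 199 = 1, giving Legendre symbol 1.
(299/199) = 1, so 199 splits.

splits completely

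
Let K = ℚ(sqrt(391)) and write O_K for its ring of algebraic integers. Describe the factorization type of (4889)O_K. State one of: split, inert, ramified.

391 mod 4 = 3, hence disc K = 4·391 = 1564 and O_K = ℤ[√391].
4889 ∤ 1564, so 4889 is unramified.
Euler's criterion: 391^2444 mod 4889 = 4888. Thus (391|4889) = -1.
Legendre symbol -1 ⇒ 4889 is inert.

p is inert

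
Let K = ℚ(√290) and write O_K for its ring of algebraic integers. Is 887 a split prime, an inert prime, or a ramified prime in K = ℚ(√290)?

splits completely

Since 290 ≢ 1 mod 4, the ring of integers is ℤ[√290] with discriminant 4·290 = 1160.
887 ∤ 1160, so 887 is unramified.
Compute (290/887) via Euler: 290^((887-1)/2) mod 887 = 1, so (290/887) = 1.
(290/887) = 1, so 887 splits.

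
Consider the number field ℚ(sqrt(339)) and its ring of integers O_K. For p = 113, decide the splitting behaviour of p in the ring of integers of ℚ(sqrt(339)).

ramifies in O_K

339 mod 4 = 3, hence disc K = 4·339 = 1356 and O_K = ℤ[√339].
disc(K) = 1356 = 113·12, so p = 113 is ramified.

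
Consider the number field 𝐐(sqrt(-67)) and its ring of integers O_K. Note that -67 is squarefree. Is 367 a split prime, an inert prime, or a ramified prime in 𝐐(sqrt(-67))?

367 remains inert

d = -67 ≡ 1 (mod 4), so O_K = ℤ[(1+√-67)/2] and disc(K) = d = -67.
Since gcd(367, -67) = 1 the prime 367 does not ramify.
(-67/367) = 300^183 mod 367 = 366, giving Legendre symbol -1.
(-67/367) = -1, so 367 is inert.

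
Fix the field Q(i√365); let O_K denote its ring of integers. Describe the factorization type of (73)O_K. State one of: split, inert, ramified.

d = -365 ≡ 3 (mod 4), so O_K = ℤ[√-365] and disc(K) = 4d = -1460.
Ramification test: 73 | -1460. The prime 73 ramifies in K.

ramified — (73) = 𝔭²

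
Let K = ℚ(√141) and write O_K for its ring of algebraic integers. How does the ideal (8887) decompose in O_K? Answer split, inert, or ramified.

8887 splits in O_K

Since 141 ≡ 1 mod 4, the ring of integers is ℤ[(1+√141)/2] with discriminant 141.
8887 ∤ 141, so 8887 is unramified.
Euler's criterion: 141^4443 mod 8887 = 1. Thus (141|8887) = 1.
d is a quadratic residue mod p, hence 8887 splits in O_K.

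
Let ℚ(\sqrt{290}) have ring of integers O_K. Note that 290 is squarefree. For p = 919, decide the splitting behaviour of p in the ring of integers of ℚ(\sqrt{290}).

919 splits in O_K

d = 290 ≡ 2 (mod 4), so O_K = ℤ[√290] and disc(K) = 4d = 1160.
919 ∤ 1160, so 919 is unramified.
Euler's criterion: 290^459 mod 919 = 1. Thus (290|919) = 1.
(290/919) = 1, so 919 splits.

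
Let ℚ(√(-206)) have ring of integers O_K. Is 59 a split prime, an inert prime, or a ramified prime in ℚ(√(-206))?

inert

-206 mod 4 = 2, hence disc K = 4·(-206) = -824 and O_K = ℤ[√-206].
disc(K) = -824 is not divisible by 59; 59 is unramified.
Legendre symbol by Euler's criterion: (-206/59) ≡ (-206)^29 ≡ 58 (mod 59), i.e. (-206/59) = -1.
(-206/59) = -1, so 59 is inert.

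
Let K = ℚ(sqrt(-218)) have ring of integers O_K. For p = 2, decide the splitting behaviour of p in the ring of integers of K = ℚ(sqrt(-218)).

ramified

Since -218 ≢ 1 mod 4, the ring of integers is ℤ[√-218] with discriminant 4·(-218) = -872.
Ramification test: 2 | -872. The prime 2 ramifies in K.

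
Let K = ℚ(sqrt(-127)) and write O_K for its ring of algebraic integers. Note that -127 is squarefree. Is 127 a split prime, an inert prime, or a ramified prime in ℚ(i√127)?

ramified

d = -127 ≡ 1 (mod 4), so O_K = ℤ[(1+√-127)/2] and disc(K) = d = -127.
Ramification test: 127 | -127. The prime 127 ramifies in K.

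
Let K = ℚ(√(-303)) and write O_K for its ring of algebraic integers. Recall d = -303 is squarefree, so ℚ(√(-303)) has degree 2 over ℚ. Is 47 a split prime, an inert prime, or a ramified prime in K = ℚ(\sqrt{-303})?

p is inert

d = -303 ≡ 1 (mod 4), so O_K = ℤ[(1+√-303)/2] and disc(K) = d = -303.
47 ∤ -303, so 47 is unramified.
Legendre symbol by Euler's criterion: (-303/47) ≡ (-303)^23 ≡ 46 (mod 47), i.e. (-303/47) = -1.
(-303/47) = -1, so 47 is inert.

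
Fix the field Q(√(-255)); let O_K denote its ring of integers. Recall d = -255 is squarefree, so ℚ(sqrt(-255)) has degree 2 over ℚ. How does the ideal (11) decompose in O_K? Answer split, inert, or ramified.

p splits

-255 mod 4 = 1, hence disc K = -255 and O_K = ℤ[(1+√-255)/2].
11 ∤ -255, so 11 is unramified.
Euler's criterion: (-255)^5 mod 11 = 1. Thus (-255|11) = 1.
Legendre symbol 1 ⇒ 11 is split.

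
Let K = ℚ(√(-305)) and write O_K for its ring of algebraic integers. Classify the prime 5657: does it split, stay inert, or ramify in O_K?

inert — (5657) stays prime in O_K

-305 mod 4 = 3, hence disc K = 4·(-305) = -1220 and O_K = ℤ[√-305].
disc(K) = -1220 is not divisible by 5657; 5657 is unramified.
Legendre symbol by Euler's criterion: (-305/5657) ≡ (-305)^2828 ≡ 5656 (mod 5657), i.e. (-305/5657) = -1.
(-305/5657) = -1, so 5657 is inert.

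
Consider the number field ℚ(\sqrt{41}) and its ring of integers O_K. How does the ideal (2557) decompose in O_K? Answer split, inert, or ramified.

d = 41 ≡ 1 (mod 4), so O_K = ℤ[(1+√41)/2] and disc(K) = d = 41.
2557 ∤ 41, so 2557 is unramified.
Legendre symbol by Euler's criterion: (41/2557) ≡ 41^1278 ≡ 2556 (mod 2557), i.e. (41/2557) = -1.
Legendre symbol -1 ⇒ 2557 is inert.

remains prime (inert)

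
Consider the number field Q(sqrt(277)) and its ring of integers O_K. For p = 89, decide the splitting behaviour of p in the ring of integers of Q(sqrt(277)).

Since 277 ≡ 1 mod 4, the ring of integers is ℤ[(1+√277)/2] with discriminant 277.
Since gcd(89, 277) = 1 the prime 89 does not ramify.
Compute (277/89) via Euler: 10^((89-1)/2) mod 89 = 1, so (277/89) = 1.
(277/89) = 1, so 89 splits.

89 splits in O_K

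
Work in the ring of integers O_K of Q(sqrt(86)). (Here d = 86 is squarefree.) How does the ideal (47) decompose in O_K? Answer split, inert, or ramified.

47 remains inert

d = 86 ≡ 2 (mod 4), so O_K = ℤ[√86] and disc(K) = 4d = 344.
disc(K) = 344 is not divisible by 47; 47 is unramified.
(86/47) = 39^23 mod 47 = 46, giving Legendre symbol -1.
(86/47) = -1, so 47 is inert.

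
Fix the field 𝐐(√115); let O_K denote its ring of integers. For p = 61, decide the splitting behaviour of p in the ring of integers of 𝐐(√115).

d = 115 ≡ 3 (mod 4), so O_K = ℤ[√115] and disc(K) = 4d = 460.
Since gcd(61, 460) = 1 the prime 61 does not ramify.
Legendre symbol by Euler's criterion: (115/61) ≡ 115^30 ≡ 60 (mod 61), i.e. (115/61) = -1.
Legendre symbol -1 ⇒ 61 is inert.

remains prime (inert)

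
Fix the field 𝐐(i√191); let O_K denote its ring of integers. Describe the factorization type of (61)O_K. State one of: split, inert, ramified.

remains prime (inert)

Since -191 ≡ 1 mod 4, the ring of integers is ℤ[(1+√-191)/2] with discriminant -191.
disc(K) = -191 is not divisible by 61; 61 is unramified.
Legendre symbol by Euler's criterion: (-191/61) ≡ (-191)^30 ≡ 60 (mod 61), i.e. (-191/61) = -1.
Legendre symbol -1 ⇒ 61 is inert.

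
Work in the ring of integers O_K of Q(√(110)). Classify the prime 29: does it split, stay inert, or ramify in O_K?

split — (29) = 𝔭₁𝔭₂ with 𝔭₁ ≠ 𝔭₂

110 mod 4 = 2, hence disc K = 4·110 = 440 and O_K = ℤ[√110].
Since gcd(29, 440) = 1 the prime 29 does not ramify.
Compute (110/29) via Euler: 23^((29-1)/2) mod 29 = 1, so (110/29) = 1.
(110/29) = 1, so 29 splits.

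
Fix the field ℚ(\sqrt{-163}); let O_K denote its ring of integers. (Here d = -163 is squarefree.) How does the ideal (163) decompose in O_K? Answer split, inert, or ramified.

ramified

Since -163 ≡ 1 mod 4, the ring of integers is ℤ[(1+√-163)/2] with discriminant -163.
disc(K) = -163 = 163·(-1), so p = 163 is ramified.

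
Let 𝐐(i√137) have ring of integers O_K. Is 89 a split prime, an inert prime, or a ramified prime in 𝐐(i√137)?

inert — (89) stays prime in O_K

Since -137 ≢ 1 mod 4, the ring of integers is ℤ[√-137] with discriminant 4·(-137) = -548.
Since gcd(89, -548) = 1 the prime 89 does not ramify.
Compute (-137/89) via Euler: 41^((89-1)/2) mod 89 = 88, so (-137/89) = -1.
Legendre symbol -1 ⇒ 89 is inert.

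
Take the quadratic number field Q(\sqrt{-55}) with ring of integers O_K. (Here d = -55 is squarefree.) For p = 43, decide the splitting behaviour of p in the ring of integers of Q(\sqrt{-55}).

p splits

-55 mod 4 = 1, hence disc K = -55 and O_K = ℤ[(1+√-55)/2].
disc(K) = -55 is not divisible by 43; 43 is unramified.
(-55/43) = 31^21 mod 43 = 1, giving Legendre symbol 1.
(-55/43) = 1, so 43 splits.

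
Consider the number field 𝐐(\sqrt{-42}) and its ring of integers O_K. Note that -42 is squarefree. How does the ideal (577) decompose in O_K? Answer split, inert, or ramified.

remains prime (inert)

Since -42 ≢ 1 mod 4, the ring of integers is ℤ[√-42] with discriminant 4·(-42) = -168.
disc(K) = -168 is not divisible by 577; 577 is unramified.
Euler's criterion: (-42)^288 mod 577 = 576. Thus (-42|577) = -1.
Legendre symbol -1 ⇒ 577 is inert.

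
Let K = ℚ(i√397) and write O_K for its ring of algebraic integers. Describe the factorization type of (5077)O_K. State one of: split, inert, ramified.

remains prime (inert)

d = -397 ≡ 3 (mod 4), so O_K = ℤ[√-397] and disc(K) = 4d = -1588.
disc(K) = -1588 is not divisible by 5077; 5077 is unramified.
(-397/5077) = 4680^2538 mod 5077 = 5076, giving Legendre symbol -1.
Legendre symbol -1 ⇒ 5077 is inert.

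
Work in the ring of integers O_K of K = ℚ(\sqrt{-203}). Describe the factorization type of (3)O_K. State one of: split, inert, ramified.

d = -203 ≡ 1 (mod 4), so O_K = ℤ[(1+√-203)/2] and disc(K) = d = -203.
3 ∤ -203, so 3 is unramified.
Legendre symbol by Euler's criterion: (-203/3) ≡ (-203)^1 ≡ 1 (mod 3), i.e. (-203/3) = 1.
d is a quadratic residue mod p, hence 3 splits in O_K.

split — (3) = 𝔭₁𝔭₂ with 𝔭₁ ≠ 𝔭₂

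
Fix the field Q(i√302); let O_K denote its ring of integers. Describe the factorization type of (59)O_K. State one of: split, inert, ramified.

59 remains inert

-302 mod 4 = 2, hence disc K = 4·(-302) = -1208 and O_K = ℤ[√-302].
disc(K) = -1208 is not divisible by 59; 59 is unramified.
Compute (-302/59) via Euler: 52^((59-1)/2) mod 59 = 58, so (-302/59) = -1.
d is a non-residue mod p, hence 59 remains inert in O_K.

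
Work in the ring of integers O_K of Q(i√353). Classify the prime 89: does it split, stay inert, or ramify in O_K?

-353 mod 4 = 3, hence disc K = 4·(-353) = -1412 and O_K = ℤ[√-353].
disc(K) = -1412 is not divisible by 89; 89 is unramified.
(-353/89) = 3^44 mod 89 = 88, giving Legendre symbol -1.
d is a non-residue mod p, hence 89 remains inert in O_K.

p is inert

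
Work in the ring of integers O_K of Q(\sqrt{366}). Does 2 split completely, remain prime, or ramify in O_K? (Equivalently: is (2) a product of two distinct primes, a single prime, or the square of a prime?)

d = 366 ≡ 2 (mod 4), so O_K = ℤ[√366] and disc(K) = 4d = 1464.
disc(K) = 1464 = 2·732, so p = 2 is ramified.

p ramifies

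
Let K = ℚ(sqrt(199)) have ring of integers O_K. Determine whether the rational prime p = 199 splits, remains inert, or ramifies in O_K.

ramified

199 mod 4 = 3, hence disc K = 4·199 = 796 and O_K = ℤ[√199].
199 divides disc(K) = 796, so 199 ramifies.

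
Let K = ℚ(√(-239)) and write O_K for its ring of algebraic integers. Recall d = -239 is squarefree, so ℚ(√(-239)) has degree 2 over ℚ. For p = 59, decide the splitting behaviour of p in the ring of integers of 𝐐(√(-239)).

Since -239 ≡ 1 mod 4, the ring of integers is ℤ[(1+√-239)/2] with discriminant -239.
59 ∤ -239, so 59 is unramified.
Euler's criterion: (-239)^29 mod 59 = 58. Thus (-239|59) = -1.
Legendre symbol -1 ⇒ 59 is inert.

59 remains inert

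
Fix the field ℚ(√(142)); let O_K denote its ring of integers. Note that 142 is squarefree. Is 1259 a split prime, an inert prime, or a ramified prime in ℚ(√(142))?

p is inert

142 mod 4 = 2, hence disc K = 4·142 = 568 and O_K = ℤ[√142].
Since gcd(1259, 568) = 1 the prime 1259 does not ramify.
Legendre symbol by Euler's criterion: (142/1259) ≡ 142^629 ≡ 1258 (mod 1259), i.e. (142/1259) = -1.
Legendre symbol -1 ⇒ 1259 is inert.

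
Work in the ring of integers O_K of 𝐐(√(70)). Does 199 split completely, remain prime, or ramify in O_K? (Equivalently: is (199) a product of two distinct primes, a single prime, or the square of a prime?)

p splits

d = 70 ≡ 2 (mod 4), so O_K = ℤ[√70] and disc(K) = 4d = 280.
199 ∤ 280, so 199 is unramified.
(70/199) = 70^99 mod 199 = 1, giving Legendre symbol 1.
Legendre symbol 1 ⇒ 199 is split.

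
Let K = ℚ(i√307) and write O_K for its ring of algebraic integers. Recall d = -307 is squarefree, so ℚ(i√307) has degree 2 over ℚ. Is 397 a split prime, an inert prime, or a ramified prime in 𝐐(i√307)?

-307 mod 4 = 1, hence disc K = -307 and O_K = ℤ[(1+√-307)/2].
Since gcd(397, -307) = 1 the prime 397 does not ramify.
(-307/397) = 90^198 mod 397 = 1, giving Legendre symbol 1.
d is a quadratic residue mod p, hence 397 splits in O_K.

split — (397) = 𝔭₁𝔭₂ with 𝔭₁ ≠ 𝔭₂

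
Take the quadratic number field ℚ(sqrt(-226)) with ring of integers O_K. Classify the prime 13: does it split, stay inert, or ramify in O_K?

-226 mod 4 = 2, hence disc K = 4·(-226) = -904 and O_K = ℤ[√-226].
Since gcd(13, -904) = 1 the prime 13 does not ramify.
(-226/13) = 8^6 mod 13 = 12, giving Legendre symbol -1.
(-226/13) = -1, so 13 is inert.

inert — (13) stays prime in O_K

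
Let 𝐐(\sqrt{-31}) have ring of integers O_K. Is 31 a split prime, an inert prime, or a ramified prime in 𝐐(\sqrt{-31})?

d = -31 ≡ 1 (mod 4), so O_K = ℤ[(1+√-31)/2] and disc(K) = d = -31.
31 divides disc(K) = -31, so 31 ramifies.

ramified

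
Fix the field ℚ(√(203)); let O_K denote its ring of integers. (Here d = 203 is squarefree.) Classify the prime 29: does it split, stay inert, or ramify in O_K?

203 mod 4 = 3, hence disc K = 4·203 = 812 and O_K = ℤ[√203].
Ramification test: 29 | 812. The prime 29 ramifies in K.

ramifies in O_K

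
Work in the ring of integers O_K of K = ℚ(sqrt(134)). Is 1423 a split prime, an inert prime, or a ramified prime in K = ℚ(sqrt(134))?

inert — (1423) stays prime in O_K

Since 134 ≢ 1 mod 4, the ring of integers is ℤ[√134] with discriminant 4·134 = 536.
1423 ∤ 536, so 1423 is unramified.
Legendre symbol by Euler's criterion: (134/1423) ≡ 134^711 ≡ 1422 (mod 1423), i.e. (134/1423) = -1.
(134/1423) = -1, so 1423 is inert.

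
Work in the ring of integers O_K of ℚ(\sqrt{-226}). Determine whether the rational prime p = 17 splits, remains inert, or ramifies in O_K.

d = -226 ≡ 2 (mod 4), so O_K = ℤ[√-226] and disc(K) = 4d = -904.
Since gcd(17, -904) = 1 the prime 17 does not ramify.
(-226/17) = 12^8 mod 17 = 16, giving Legendre symbol -1.
d is a non-residue mod p, hence 17 remains inert in O_K.

inert — (17) stays prime in O_K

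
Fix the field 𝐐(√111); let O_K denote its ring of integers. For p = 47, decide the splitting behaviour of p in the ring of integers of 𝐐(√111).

d = 111 ≡ 3 (mod 4), so O_K = ℤ[√111] and disc(K) = 4d = 444.
Since gcd(47, 444) = 1 the prime 47 does not ramify.
Compute (111/47) via Euler: 17^((47-1)/2) mod 47 = 1, so (111/47) = 1.
Legendre symbol 1 ⇒ 47 is split.

split — (47) = 𝔭₁𝔭₂ with 𝔭₁ ≠ 𝔭₂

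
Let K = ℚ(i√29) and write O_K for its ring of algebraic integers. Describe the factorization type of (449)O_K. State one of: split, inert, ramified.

Since -29 ≢ 1 mod 4, the ring of integers is ℤ[√-29] with discriminant 4·(-29) = -116.
disc(K) = -116 is not divisible by 449; 449 is unramified.
Compute (-29/449) via Euler: 420^((449-1)/2) mod 449 = 448, so (-29/449) = -1.
(-29/449) = -1, so 449 is inert.

inert — (449) stays prime in O_K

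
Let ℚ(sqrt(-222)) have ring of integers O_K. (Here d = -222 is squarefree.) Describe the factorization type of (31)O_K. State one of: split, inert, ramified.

-222 mod 4 = 2, hence disc K = 4·(-222) = -888 and O_K = ℤ[√-222].
disc(K) = -888 is not divisible by 31; 31 is unramified.
Euler's criterion: (-222)^15 mod 31 = 30. Thus (-222|31) = -1.
Legendre symbol -1 ⇒ 31 is inert.

p is inert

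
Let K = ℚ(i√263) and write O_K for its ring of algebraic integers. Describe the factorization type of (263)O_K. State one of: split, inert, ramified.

p ramifies

d = -263 ≡ 1 (mod 4), so O_K = ℤ[(1+√-263)/2] and disc(K) = d = -263.
263 divides disc(K) = -263, so 263 ramifies.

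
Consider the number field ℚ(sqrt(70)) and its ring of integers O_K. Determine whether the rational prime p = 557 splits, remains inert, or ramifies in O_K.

557 splits in O_K

Since 70 ≢ 1 mod 4, the ring of integers is ℤ[√70] with discriminant 4·70 = 280.
557 ∤ 280, so 557 is unramified.
Compute (70/557) via Euler: 70^((557-1)/2) mod 557 = 1, so (70/557) = 1.
(70/557) = 1, so 557 splits.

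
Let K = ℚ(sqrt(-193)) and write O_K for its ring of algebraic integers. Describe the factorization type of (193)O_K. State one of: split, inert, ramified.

ramified

d = -193 ≡ 3 (mod 4), so O_K = ℤ[√-193] and disc(K) = 4d = -772.
193 divides disc(K) = -772, so 193 ramifies.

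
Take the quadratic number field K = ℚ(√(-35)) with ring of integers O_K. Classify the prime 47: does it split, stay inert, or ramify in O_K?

Since -35 ≡ 1 mod 4, the ring of integers is ℤ[(1+√-35)/2] with discriminant -35.
disc(K) = -35 is not divisible by 47; 47 is unramified.
Compute (-35/47) via Euler: 12^((47-1)/2) mod 47 = 1, so (-35/47) = 1.
Legendre symbol 1 ⇒ 47 is split.

p splits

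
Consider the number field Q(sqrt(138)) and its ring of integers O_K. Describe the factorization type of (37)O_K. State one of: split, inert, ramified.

splits completely

138 mod 4 = 2, hence disc K = 4·138 = 552 and O_K = ℤ[√138].
disc(K) = 552 is not divisible by 37; 37 is unramified.
(138/37) = 27^18 mod 37 = 1, giving Legendre symbol 1.
(138/37) = 1, so 37 splits.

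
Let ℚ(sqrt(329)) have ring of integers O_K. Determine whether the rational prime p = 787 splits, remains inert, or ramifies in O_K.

Since 329 ≡ 1 mod 4, the ring of integers is ℤ[(1+√329)/2] with discriminant 329.
Since gcd(787, 329) = 1 the prime 787 does not ramify.
Compute (329/787) via Euler: 329^((787-1)/2) mod 787 = 1, so (329/787) = 1.
d is a quadratic residue mod p, hence 787 splits in O_K.

split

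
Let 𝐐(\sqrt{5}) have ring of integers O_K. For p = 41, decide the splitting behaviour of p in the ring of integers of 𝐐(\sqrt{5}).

41 splits in O_K

Since 5 ≡ 1 mod 4, the ring of integers is ℤ[(1+√5)/2] with discriminant 5.
Since gcd(41, 5) = 1 the prime 41 does not ramify.
Compute (5/41) via Euler: 5^((41-1)/2) mod 41 = 1, so (5/41) = 1.
Legendre symbol 1 ⇒ 41 is split.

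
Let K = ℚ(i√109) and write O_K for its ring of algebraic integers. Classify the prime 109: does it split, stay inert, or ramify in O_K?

d = -109 ≡ 3 (mod 4), so O_K = ℤ[√-109] and disc(K) = 4d = -436.
109 divides disc(K) = -436, so 109 ramifies.

ramifies in O_K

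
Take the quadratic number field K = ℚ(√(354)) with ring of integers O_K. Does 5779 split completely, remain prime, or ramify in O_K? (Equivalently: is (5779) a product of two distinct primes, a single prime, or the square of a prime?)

splits completely

d = 354 ≡ 2 (mod 4), so O_K = ℤ[√354] and disc(K) = 4d = 1416.
5779 ∤ 1416, so 5779 is unramified.
Euler's criterion: 354^2889 mod 5779 = 1. Thus (354|5779) = 1.
d is a quadratic residue mod p, hence 5779 splits in O_K.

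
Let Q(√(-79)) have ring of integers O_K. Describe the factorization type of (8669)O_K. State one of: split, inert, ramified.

d = -79 ≡ 1 (mod 4), so O_K = ℤ[(1+√-79)/2] and disc(K) = d = -79.
disc(K) = -79 is not divisible by 8669; 8669 is unramified.
(-79/8669) = 8590^4334 mod 8669 = 8668, giving Legendre symbol -1.
(-79/8669) = -1, so 8669 is inert.

inert — (8669) stays prime in O_K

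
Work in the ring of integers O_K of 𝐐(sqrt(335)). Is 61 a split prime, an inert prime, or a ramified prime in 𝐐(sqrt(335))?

Since 335 ≢ 1 mod 4, the ring of integers is ℤ[√335] with discriminant 4·335 = 1340.
disc(K) = 1340 is not divisible by 61; 61 is unramified.
Compute (335/61) via Euler: 30^((61-1)/2) mod 61 = 60, so (335/61) = -1.
Legendre symbol -1 ⇒ 61 is inert.

inert — (61) stays prime in O_K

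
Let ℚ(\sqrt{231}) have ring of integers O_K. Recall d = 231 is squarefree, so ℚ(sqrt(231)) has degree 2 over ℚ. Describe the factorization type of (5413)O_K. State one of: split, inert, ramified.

Since 231 ≢ 1 mod 4, the ring of integers is ℤ[√231] with discriminant 4·231 = 924.
disc(K) = 924 is not divisible by 5413; 5413 is unramified.
Euler's criterion: 231^2706 mod 5413 = 1. Thus (231|5413) = 1.
Legendre symbol 1 ⇒ 5413 is split.

p splits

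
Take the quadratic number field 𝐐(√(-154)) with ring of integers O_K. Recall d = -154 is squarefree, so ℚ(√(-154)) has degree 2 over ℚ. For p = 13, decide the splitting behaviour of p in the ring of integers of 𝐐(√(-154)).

-154 mod 4 = 2, hence disc K = 4·(-154) = -616 and O_K = ℤ[√-154].
Since gcd(13, -616) = 1 the prime 13 does not ramify.
(-154/13) = 2^6 mod 13 = 12, giving Legendre symbol -1.
Legendre symbol -1 ⇒ 13 is inert.

inert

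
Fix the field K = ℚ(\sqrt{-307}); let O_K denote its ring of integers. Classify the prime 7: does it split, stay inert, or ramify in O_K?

split — (7) = 𝔭₁𝔭₂ with 𝔭₁ ≠ 𝔭₂

-307 mod 4 = 1, hence disc K = -307 and O_K = ℤ[(1+√-307)/2].
Since gcd(7, -307) = 1 the prime 7 does not ramify.
(-307/7) = 1^3 mod 7 = 1, giving Legendre symbol 1.
Legendre symbol 1 ⇒ 7 is split.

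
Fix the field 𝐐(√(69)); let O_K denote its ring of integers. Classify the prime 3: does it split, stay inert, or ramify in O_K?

d = 69 ≡ 1 (mod 4), so O_K = ℤ[(1+√69)/2] and disc(K) = d = 69.
disc(K) = 69 = 3·23, so p = 3 is ramified.

ramifies in O_K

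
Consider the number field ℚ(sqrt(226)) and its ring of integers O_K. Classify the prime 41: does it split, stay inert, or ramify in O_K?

p splits

226 mod 4 = 2, hence disc K = 4·226 = 904 and O_K = ℤ[√226].
disc(K) = 904 is not divisible by 41; 41 is unramified.
(226/41) = 21^20 mod 41 = 1, giving Legendre symbol 1.
d is a quadratic residue mod p, hence 41 splits in O_K.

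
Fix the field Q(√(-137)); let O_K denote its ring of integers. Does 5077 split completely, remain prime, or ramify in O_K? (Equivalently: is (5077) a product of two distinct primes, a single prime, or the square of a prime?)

splits completely

d = -137 ≡ 3 (mod 4), so O_K = ℤ[√-137] and disc(K) = 4d = -548.
disc(K) = -548 is not divisible by 5077; 5077 is unramified.
Compute (-137/5077) via Euler: 4940^((5077-1)/2) mod 5077 = 1, so (-137/5077) = 1.
d is a quadratic residue mod p, hence 5077 splits in O_K.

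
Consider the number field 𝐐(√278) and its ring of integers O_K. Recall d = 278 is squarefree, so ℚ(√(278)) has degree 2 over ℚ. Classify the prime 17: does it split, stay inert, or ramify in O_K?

remains prime (inert)

Since 278 ≢ 1 mod 4, the ring of integers is ℤ[√278] with discriminant 4·278 = 1112.
Since gcd(17, 1112) = 1 the prime 17 does not ramify.
Legendre symbol by Euler's criterion: (278/17) ≡ 278^8 ≡ 16 (mod 17), i.e. (278/17) = -1.
Legendre symbol -1 ⇒ 17 is inert.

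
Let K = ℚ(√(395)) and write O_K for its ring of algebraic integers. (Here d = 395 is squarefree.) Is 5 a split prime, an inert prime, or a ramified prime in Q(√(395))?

5 is ramified

Since 395 ≢ 1 mod 4, the ring of integers is ℤ[√395] with discriminant 4·395 = 1580.
Ramification test: 5 | 1580. The prime 5 ramifies in K.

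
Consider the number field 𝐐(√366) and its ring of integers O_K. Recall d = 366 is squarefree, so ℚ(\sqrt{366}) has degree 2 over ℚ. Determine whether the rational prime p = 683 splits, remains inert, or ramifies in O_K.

366 mod 4 = 2, hence disc K = 4·366 = 1464 and O_K = ℤ[√366].
disc(K) = 1464 is not divisible by 683; 683 is unramified.
Euler's criterion: 366^341 mod 683 = 682. Thus (366|683) = -1.
Legendre symbol -1 ⇒ 683 is inert.

inert — (683) stays prime in O_K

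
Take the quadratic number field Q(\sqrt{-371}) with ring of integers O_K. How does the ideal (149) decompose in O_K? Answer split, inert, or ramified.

149 splits in O_K

d = -371 ≡ 1 (mod 4), so O_K = ℤ[(1+√-371)/2] and disc(K) = d = -371.
disc(K) = -371 is not divisible by 149; 149 is unramified.
Euler's criterion: (-371)^74 mod 149 = 1. Thus (-371|149) = 1.
(-371/149) = 1, so 149 splits.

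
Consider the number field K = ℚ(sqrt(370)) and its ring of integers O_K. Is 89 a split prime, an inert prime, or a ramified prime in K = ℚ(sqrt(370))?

370 mod 4 = 2, hence disc K = 4·370 = 1480 and O_K = ℤ[√370].
disc(K) = 1480 is not divisible by 89; 89 is unramified.
Legendre symbol by Euler's criterion: (370/89) ≡ 370^44 ≡ 88 (mod 89), i.e. (370/89) = -1.
Legendre symbol -1 ⇒ 89 is inert.

inert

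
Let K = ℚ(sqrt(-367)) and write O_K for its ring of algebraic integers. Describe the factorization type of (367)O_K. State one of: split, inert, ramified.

-367 mod 4 = 1, hence disc K = -367 and O_K = ℤ[(1+√-367)/2].
Ramification test: 367 | -367. The prime 367 ramifies in K.

ramified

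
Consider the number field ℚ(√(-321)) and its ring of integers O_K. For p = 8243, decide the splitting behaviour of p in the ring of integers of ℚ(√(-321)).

split — (8243) = 𝔭₁𝔭₂ with 𝔭₁ ≠ 𝔭₂

Since -321 ≢ 1 mod 4, the ring of integers is ℤ[√-321] with discriminant 4·(-321) = -1284.
8243 ∤ -1284, so 8243 is unramified.
Compute (-321/8243) via Euler: 7922^((8243-1)/2) mod 8243 = 1, so (-321/8243) = 1.
(-321/8243) = 1, so 8243 splits.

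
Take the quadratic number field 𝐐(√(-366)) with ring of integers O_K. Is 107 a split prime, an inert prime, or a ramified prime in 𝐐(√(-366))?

-366 mod 4 = 2, hence disc K = 4·(-366) = -1464 and O_K = ℤ[√-366].
disc(K) = -1464 is not divisible by 107; 107 is unramified.
Euler's criterion: (-366)^53 mod 107 = 1. Thus (-366|107) = 1.
d is a quadratic residue mod p, hence 107 splits in O_K.

split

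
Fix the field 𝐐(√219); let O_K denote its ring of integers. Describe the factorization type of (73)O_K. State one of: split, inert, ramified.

219 mod 4 = 3, hence disc K = 4·219 = 876 and O_K = ℤ[√219].
73 divides disc(K) = 876, so 73 ramifies.

ramifies in O_K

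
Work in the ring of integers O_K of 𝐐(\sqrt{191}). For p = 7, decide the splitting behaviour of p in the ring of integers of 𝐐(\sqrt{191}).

191 mod 4 = 3, hence disc K = 4·191 = 764 and O_K = ℤ[√191].
disc(K) = 764 is not divisible by 7; 7 is unramified.
Euler's criterion: 191^3 mod 7 = 1. Thus (191|7) = 1.
d is a quadratic residue mod p, hence 7 splits in O_K.

split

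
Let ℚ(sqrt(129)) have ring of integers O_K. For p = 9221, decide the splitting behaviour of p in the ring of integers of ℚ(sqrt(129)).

9221 splits in O_K

Since 129 ≡ 1 mod 4, the ring of integers is ℤ[(1+√129)/2] with discriminant 129.
disc(K) = 129 is not divisible by 9221; 9221 is unramified.
Compute (129/9221) via Euler: 129^((9221-1)/2) mod 9221 = 1, so (129/9221) = 1.
d is a quadratic residue mod p, hence 9221 splits in O_K.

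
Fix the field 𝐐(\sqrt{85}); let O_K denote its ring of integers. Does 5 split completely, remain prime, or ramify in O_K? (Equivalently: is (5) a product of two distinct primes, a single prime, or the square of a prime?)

85 mod 4 = 1, hence disc K = 85 and O_K = ℤ[(1+√85)/2].
Ramification test: 5 | 85. The prime 5 ramifies in K.

p ramifies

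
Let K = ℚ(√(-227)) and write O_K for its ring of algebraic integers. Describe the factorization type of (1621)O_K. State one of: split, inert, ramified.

remains prime (inert)

Since -227 ≡ 1 mod 4, the ring of integers is ℤ[(1+√-227)/2] with discriminant -227.
Since gcd(1621, -227) = 1 the prime 1621 does not ramify.
Compute (-227/1621) via Euler: 1394^((1621-1)/2) mod 1621 = 1620, so (-227/1621) = -1.
Legendre symbol -1 ⇒ 1621 is inert.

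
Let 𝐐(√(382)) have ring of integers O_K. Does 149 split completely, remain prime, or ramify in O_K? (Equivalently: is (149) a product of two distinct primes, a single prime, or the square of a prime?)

382 mod 4 = 2, hence disc K = 4·382 = 1528 and O_K = ℤ[√382].
Since gcd(149, 1528) = 1 the prime 149 does not ramify.
(382/149) = 84^74 mod 149 = 148, giving Legendre symbol -1.
Legendre symbol -1 ⇒ 149 is inert.

inert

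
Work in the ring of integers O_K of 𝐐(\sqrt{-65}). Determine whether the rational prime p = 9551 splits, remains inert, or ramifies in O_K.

-65 mod 4 = 3, hence disc K = 4·(-65) = -260 and O_K = ℤ[√-65].
9551 ∤ -260, so 9551 is unramified.
Euler's criterion: (-65)^4775 mod 9551 = 9550. Thus (-65|9551) = -1.
(-65/9551) = -1, so 9551 is inert.

remains prime (inert)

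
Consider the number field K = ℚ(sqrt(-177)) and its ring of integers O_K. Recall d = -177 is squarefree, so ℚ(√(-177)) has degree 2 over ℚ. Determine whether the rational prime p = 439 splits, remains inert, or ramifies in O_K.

Since -177 ≢ 1 mod 4, the ring of integers is ℤ[√-177] with discriminant 4·(-177) = -708.
disc(K) = -708 is not divisible by 439; 439 is unramified.
Euler's criterion: (-177)^219 mod 439 = 438. Thus (-177|439) = -1.
(-177/439) = -1, so 439 is inert.

inert — (439) stays prime in O_K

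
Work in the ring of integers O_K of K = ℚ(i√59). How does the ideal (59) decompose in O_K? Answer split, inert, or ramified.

Since -59 ≡ 1 mod 4, the ring of integers is ℤ[(1+√-59)/2] with discriminant -59.
Ramification test: 59 | -59. The prime 59 ramifies in K.

p ramifies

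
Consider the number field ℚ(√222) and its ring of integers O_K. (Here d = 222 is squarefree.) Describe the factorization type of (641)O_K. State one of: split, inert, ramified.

641 remains inert

222 mod 4 = 2, hence disc K = 4·222 = 888 and O_K = ℤ[√222].
641 ∤ 888, so 641 is unramified.
Legendre symbol by Euler's criterion: (222/641) ≡ 222^320 ≡ 640 (mod 641), i.e. (222/641) = -1.
(222/641) = -1, so 641 is inert.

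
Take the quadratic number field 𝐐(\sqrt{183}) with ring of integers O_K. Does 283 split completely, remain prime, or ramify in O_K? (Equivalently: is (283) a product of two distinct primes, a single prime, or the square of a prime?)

Since 183 ≢ 1 mod 4, the ring of integers is ℤ[√183] with discriminant 4·183 = 732.
283 ∤ 732, so 283 is unramified.
Euler's criterion: 183^141 mod 283 = 282. Thus (183|283) = -1.
Legendre symbol -1 ⇒ 283 is inert.

inert — (283) stays prime in O_K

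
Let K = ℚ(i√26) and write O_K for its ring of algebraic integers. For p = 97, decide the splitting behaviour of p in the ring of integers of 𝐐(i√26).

p is inert

-26 mod 4 = 2, hence disc K = 4·(-26) = -104 and O_K = ℤ[√-26].
disc(K) = -104 is not divisible by 97; 97 is unramified.
Euler's criterion: (-26)^48 mod 97 = 96. Thus (-26|97) = -1.
(-26/97) = -1, so 97 is inert.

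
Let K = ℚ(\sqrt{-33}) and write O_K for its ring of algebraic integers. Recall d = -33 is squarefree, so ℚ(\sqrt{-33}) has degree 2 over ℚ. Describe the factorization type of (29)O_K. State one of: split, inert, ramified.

d = -33 ≡ 3 (mod 4), so O_K = ℤ[√-33] and disc(K) = 4d = -132.
disc(K) = -132 is not divisible by 29; 29 is unramified.
Euler's criterion: (-33)^14 mod 29 = 1. Thus (-33|29) = 1.
Legendre symbol 1 ⇒ 29 is split.

p splits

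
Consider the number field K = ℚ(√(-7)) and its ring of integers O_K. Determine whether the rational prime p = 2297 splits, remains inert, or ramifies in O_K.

split — (2297) = 𝔭₁𝔭₂ with 𝔭₁ ≠ 𝔭₂

Since -7 ≡ 1 mod 4, the ring of integers is ℤ[(1+√-7)/2] with discriminant -7.
disc(K) = -7 is not divisible by 2297; 2297 is unramified.
Euler's criterion: (-7)^1148 mod 2297 = 1. Thus (-7|2297) = 1.
(-7/2297) = 1, so 2297 splits.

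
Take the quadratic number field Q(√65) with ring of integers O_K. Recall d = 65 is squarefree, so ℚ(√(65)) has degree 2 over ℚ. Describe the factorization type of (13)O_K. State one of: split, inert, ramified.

13 is ramified

Since 65 ≡ 1 mod 4, the ring of integers is ℤ[(1+√65)/2] with discriminant 65.
Ramification test: 13 | 65. The prime 13 ramifies in K.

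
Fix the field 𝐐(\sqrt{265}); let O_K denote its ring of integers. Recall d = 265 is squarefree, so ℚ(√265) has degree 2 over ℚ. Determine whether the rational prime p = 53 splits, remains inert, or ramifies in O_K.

d = 265 ≡ 1 (mod 4), so O_K = ℤ[(1+√265)/2] and disc(K) = d = 265.
Ramification test: 53 | 265. The prime 53 ramifies in K.

ramifies in O_K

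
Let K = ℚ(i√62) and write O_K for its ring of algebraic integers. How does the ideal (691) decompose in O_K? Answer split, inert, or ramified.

d = -62 ≡ 2 (mod 4), so O_K = ℤ[√-62] and disc(K) = 4d = -248.
691 ∤ -248, so 691 is unramified.
Euler's criterion: (-62)^345 mod 691 = 690. Thus (-62|691) = -1.
d is a non-residue mod p, hence 691 remains inert in O_K.

p is inert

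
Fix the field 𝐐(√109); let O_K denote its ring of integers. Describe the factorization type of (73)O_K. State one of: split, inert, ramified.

p splits

d = 109 ≡ 1 (mod 4), so O_K = ℤ[(1+√109)/2] and disc(K) = d = 109.
disc(K) = 109 is not divisible by 73; 73 is unramified.
(109/73) = 36^36 mod 73 = 1, giving Legendre symbol 1.
d is a quadratic residue mod p, hence 73 splits in O_K.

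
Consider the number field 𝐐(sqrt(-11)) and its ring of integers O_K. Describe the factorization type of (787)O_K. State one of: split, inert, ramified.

-11 mod 4 = 1, hence disc K = -11 and O_K = ℤ[(1+√-11)/2].
disc(K) = -11 is not divisible by 787; 787 is unramified.
(-11/787) = 776^393 mod 787 = 786, giving Legendre symbol -1.
Legendre symbol -1 ⇒ 787 is inert.

inert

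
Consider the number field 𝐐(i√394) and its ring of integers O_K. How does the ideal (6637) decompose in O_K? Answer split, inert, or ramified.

-394 mod 4 = 2, hence disc K = 4·(-394) = -1576 and O_K = ℤ[√-394].
Since gcd(6637, -1576) = 1 the prime 6637 does not ramify.
Legendre symbol by Euler's criterion: (-394/6637) ≡ (-394)^3318 ≡ 6636 (mod 6637), i.e. (-394/6637) = -1.
d is a non-residue mod p, hence 6637 remains inert in O_K.

remains prime (inert)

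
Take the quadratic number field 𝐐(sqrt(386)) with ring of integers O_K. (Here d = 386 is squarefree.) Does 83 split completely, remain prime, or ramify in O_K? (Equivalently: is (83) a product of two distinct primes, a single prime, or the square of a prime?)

d = 386 ≡ 2 (mod 4), so O_K = ℤ[√386] and disc(K) = 4d = 1544.
disc(K) = 1544 is not divisible by 83; 83 is unramified.
Euler's criterion: 386^41 mod 83 = 82. Thus (386|83) = -1.
(386/83) = -1, so 83 is inert.

remains prime (inert)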